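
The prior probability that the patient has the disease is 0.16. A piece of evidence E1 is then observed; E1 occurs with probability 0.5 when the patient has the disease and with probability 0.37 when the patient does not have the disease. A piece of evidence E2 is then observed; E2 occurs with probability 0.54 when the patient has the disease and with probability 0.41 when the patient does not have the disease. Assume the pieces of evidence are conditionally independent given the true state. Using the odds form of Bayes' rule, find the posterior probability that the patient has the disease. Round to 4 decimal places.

Prior odds = 0.16/(1−0.16) = 0.19048.
Likelihood ratio for E1 = 0.5/0.37 = 1.3514.
Likelihood ratio for E2 = 0.54/0.41 = 1.3171.
Posterior odds = prior odds × LR₁ × LR₂ = 0.33901.
Posterior probability = odds/(1+odds) = 0.33901/1.3390 = 0.2532.

Posterior probability ≈ 0.2532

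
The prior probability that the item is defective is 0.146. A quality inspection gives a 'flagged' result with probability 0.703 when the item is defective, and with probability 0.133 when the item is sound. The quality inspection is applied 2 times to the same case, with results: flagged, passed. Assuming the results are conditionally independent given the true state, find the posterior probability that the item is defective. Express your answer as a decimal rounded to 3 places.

Posterior P(H) ≈ 0.236

Let H be the event that the item is defective; start with P(H) = 0.146. P('flagged'|H) = 0.703, P('flagged'|¬H) = 0.133.
Update on result 1 ('flagged'): P(H) ← 0.703·0.1460 / (0.703·0.1460 + 0.133·0.8540) = 0.10264/0.21622 = 0.4747.
Update on result 2 ('passed'): P(H) ← 0.297·0.4747 / (0.297·0.4747 + 0.867·0.5253) = 0.14098/0.59643 = 0.2364.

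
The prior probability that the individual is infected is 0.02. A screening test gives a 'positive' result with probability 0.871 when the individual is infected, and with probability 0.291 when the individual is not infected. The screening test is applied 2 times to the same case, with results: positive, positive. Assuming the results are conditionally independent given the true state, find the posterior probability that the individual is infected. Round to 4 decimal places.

Let H be the event that the individual is infected; start with P(H) = 0.02. P('positive'|H) = 0.871, P('positive'|¬H) = 0.291.
Update on result 1 ('positive'): P(H) ← 0.871·0.0200 / (0.871·0.0200 + 0.291·0.9800) = 0.017420/0.30260 = 0.0576.
Update on result 2 ('positive'): P(H) ← 0.871·0.0576 / (0.871·0.0576 + 0.291·0.9424) = 0.050142/0.32439 = 0.1546.

Posterior P(H) ≈ 0.1546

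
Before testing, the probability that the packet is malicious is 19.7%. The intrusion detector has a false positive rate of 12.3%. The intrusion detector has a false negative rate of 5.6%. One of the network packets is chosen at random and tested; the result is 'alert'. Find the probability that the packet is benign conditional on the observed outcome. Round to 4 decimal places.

P(¬H | E) ≈ 0.3469

Let H be the event that the packet is malicious. P(H) = 0.197, so P(¬H) = 0.803. With E the 'alert' result, P(E|H) = 0.944 and P(E|¬H) = 0.123.
P(E) = 0.944·0.197 + 0.123·0.803 = 0.18597 + 0.098769 = 0.28474.
By Bayes' theorem, P(H|E) = 0.18597 / 0.28474 = 0.6531. Hence P(¬H|E) = 1 − 0.6531 = 0.3469.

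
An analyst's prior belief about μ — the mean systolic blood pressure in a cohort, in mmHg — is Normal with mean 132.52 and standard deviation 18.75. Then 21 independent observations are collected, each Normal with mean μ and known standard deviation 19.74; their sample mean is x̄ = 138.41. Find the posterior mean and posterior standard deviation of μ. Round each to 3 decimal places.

Posterior mean ≈ 138.115; posterior SD ≈ 4.198

With known σ, the Normal prior is conjugate. Weight on the data is w = (n/σ²)/(n/σ² + 1/τ₀²) = 0.0538921/(0.0538921+0.00284444) = 0.94987.
Posterior mean = w·x̄ + (1−w)·μ₀ = 0.94987·138.41 + 0.050134·132.52 = 138.115. Posterior variance = 1/(0.0538921+0.00284444) = 17.6253, so SD = 4.198.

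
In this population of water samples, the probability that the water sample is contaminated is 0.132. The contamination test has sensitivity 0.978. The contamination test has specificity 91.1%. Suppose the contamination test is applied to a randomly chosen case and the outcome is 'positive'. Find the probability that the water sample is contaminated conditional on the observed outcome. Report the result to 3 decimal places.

Write H for 'the water sample is contaminated'. Prior odds H:¬H = 0.132/0.868 = 0.15207. For the 'positive' outcome, the likelihood ratio is 0.978/0.089 = 10.989.
Posterior odds = 0.15207 × 10.989 = 1.6711, so P(H|E) = 1.6711/(1+1.6711) = 0.626.

P(H | E) ≈ 0.626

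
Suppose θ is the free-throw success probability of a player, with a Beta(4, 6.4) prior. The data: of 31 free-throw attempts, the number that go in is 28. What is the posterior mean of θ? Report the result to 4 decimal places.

The binomial likelihood is conjugate to the Beta prior: with 28 successes and 3 failures, the posterior is Beta(4+28, 6.4+3) = Beta(32, 9.4).
Posterior mean = α/(α+β) = 32/41.4 = 0.7729.

Posterior mean ≈ 0.7729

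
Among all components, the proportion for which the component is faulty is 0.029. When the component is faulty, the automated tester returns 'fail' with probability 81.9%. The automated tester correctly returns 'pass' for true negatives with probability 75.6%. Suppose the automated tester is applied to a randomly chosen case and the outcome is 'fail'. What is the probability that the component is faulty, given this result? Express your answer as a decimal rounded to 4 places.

Write H for 'the component is faulty'. Prior odds H:¬H = 0.029/0.971 = 0.029866. For the 'fail' outcome, the likelihood ratio is 0.819/0.244 = 3.3566.
Posterior odds = 0.029866 × 3.3566 = 0.10025, so P(H|E) = 0.10025/(1+0.10025) = 0.0911.

P(H | E) ≈ 0.0911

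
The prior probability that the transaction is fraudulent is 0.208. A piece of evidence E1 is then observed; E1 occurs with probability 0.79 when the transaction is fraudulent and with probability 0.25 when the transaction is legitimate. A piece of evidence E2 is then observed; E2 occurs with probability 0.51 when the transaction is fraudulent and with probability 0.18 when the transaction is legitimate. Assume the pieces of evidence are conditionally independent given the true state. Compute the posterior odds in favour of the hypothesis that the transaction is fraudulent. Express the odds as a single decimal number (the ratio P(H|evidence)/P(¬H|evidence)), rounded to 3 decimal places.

Posterior odds ≈ 2.351

Prior odds = 0.208/(1−0.208) = 0.26263. In log-odds, ln(0.26263) = -1.3370.
Add log likelihood ratios: ln(3.1600) + ln(2.8333) = 2.1920.
Posterior log-odds = 0.85500, so posterior odds = exp(0.85500) = 2.3514.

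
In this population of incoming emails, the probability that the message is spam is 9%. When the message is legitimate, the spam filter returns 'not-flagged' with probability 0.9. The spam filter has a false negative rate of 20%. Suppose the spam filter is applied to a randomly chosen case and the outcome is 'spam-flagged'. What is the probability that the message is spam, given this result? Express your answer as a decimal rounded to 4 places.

Write H for 'the message is spam'. Prior odds H:¬H = 0.09/0.91 = 0.098901. For the 'spam-flagged' outcome, the likelihood ratio is 0.8/0.1 = 8.0000.
Posterior odds = 0.098901 × 8.0000 = 0.79121, so P(H|E) = 0.79121/(1+0.79121) = 0.4417.

P(H | E) ≈ 0.4417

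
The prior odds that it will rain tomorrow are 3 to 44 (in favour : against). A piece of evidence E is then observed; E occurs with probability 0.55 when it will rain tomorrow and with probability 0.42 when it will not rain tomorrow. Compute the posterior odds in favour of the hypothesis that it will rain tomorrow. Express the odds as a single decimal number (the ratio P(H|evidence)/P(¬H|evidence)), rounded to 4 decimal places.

Posterior odds ≈ 0.0893

Prior odds = 3/44 = 0.068182. In log-odds, ln(0.068182) = -2.6856.
Add log likelihood ratio: ln(1.3095) = 0.26966.
Posterior log-odds = -2.4159, so posterior odds = exp(-2.4159) = 0.089286.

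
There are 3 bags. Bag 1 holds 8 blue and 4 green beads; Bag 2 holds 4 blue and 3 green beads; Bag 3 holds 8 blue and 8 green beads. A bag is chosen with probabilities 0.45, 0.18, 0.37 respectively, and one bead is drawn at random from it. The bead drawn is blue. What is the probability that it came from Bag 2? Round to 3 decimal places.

Tabulate prior·likelihood by source: [1] prior 0.45, lik 0.6667, product 0.3000; [2] prior 0.18, lik 0.5714, product 0.1029; [3] prior 0.37, lik 0.5, product 0.1850.
Normalizing constant = 0.58786; the posterior for Bag 2 is its product over the sum, 0.1029/0.58786 = 0.175.

Posterior probability ≈ 0.175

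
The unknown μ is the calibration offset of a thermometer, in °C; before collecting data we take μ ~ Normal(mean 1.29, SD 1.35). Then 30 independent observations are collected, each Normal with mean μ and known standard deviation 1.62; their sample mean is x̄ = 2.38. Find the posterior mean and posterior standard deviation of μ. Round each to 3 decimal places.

Posterior mean ≈ 2.330; posterior SD ≈ 0.289

Prior precision 1/τ₀² = 1/1.35² = 0.548697; data precision n/σ² = 30/1.62² = 11.4312.
Posterior precision = 0.548697 + 11.4312 = 11.9799, giving posterior SD = 1/√11.9799 = 0.289.
Posterior mean = (0.548697·1.29 + 11.4312·2.38) / 11.9799 = 2.330.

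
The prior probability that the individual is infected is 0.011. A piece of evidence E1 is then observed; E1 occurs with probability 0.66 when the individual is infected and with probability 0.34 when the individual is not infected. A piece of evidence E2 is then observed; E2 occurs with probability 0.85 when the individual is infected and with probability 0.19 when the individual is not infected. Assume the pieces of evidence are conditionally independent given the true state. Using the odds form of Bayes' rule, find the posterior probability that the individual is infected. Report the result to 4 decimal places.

Posterior probability ≈ 0.0881

Prior odds = 0.011/(1−0.011) = 0.011122. In log-odds, ln(0.011122) = -4.4988.
Add log likelihood ratios: ln(1.9412) + ln(4.4737) = 2.1615.
Posterior log-odds = -2.3373, so posterior odds = exp(-2.3373) = 0.096589. Converting, P(H|E) = 0.096589/1.0966 = 0.0881.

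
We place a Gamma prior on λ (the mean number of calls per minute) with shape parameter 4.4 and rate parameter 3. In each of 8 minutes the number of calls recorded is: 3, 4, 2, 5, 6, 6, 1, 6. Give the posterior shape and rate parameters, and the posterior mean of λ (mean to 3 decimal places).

Total count ∑xᵢ = 33 over n = 8 minutes.
Gamma is conjugate to the Poisson likelihood: posterior is Gamma(shape = 4.4+33 = 37.4, rate = 3+8 = 11).
Posterior mean = shape/rate = 37.4/11 = 3.400.

Posterior: Gamma(shape=37.4, rate=11); mean ≈ 3.400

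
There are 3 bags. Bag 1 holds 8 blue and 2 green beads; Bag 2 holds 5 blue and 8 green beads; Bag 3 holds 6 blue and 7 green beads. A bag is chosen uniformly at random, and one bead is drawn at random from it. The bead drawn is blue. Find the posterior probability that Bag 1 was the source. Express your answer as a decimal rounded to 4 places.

Posterior probability ≈ 0.4860

Tabulate prior·likelihood by source: [1] prior 0.333333, lik 0.8, product 0.2667; [2] prior 0.333333, lik 0.3846, product 0.1282; [3] prior 0.333333, lik 0.4615, product 0.1538.
Normalizing constant = 0.54872; the posterior for Bag 1 is its product over the sum, 0.2667/0.54872 = 0.4860.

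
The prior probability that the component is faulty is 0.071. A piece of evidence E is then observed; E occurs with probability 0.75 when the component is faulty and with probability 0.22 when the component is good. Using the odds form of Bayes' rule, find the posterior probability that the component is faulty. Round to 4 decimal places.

Prior odds = 0.071/(1−0.071) = 0.076426.
Likelihood ratio for E = 0.75/0.22 = 3.4091.
Posterior odds = prior odds × LR = 0.26054.
Posterior probability = odds/(1+odds) = 0.26054/1.2605 = 0.2067.

Posterior probability ≈ 0.2067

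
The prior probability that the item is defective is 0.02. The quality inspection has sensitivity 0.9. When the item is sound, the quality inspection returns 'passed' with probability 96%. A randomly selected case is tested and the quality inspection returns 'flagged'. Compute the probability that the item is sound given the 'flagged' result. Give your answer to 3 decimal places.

Write H for 'the item is defective'. Prior odds H:¬H = 0.02/0.98 = 0.020408. For the 'flagged' outcome, the likelihood ratio is 0.9/0.04 = 22.500.
Posterior odds = 0.020408 × 22.500 = 0.45918, so P(H|E) = 0.45918/(1+0.45918) = 0.315. Then P(¬H|E) = 1 − 0.315 = 0.685.

P(¬H | E) ≈ 0.685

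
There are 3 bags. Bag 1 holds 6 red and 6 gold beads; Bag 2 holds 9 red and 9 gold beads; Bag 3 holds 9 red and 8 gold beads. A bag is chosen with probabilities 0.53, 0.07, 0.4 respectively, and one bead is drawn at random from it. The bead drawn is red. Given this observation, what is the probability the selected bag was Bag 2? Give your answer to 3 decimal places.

P(red|Bag 1) = 0.5; P(red|Bag 2) = 0.5; P(red|Bag 3) = 0.5294.
Prior × likelihood for each source: 0.53·0.5=0.2650, 0.07·0.5=0.03500, 0.4·0.5294=0.2118. Summing gives P(red) = 0.51176.
P(Bag 2 | red) = 0.03500 / 0.51176 = 0.068.

Posterior probability ≈ 0.068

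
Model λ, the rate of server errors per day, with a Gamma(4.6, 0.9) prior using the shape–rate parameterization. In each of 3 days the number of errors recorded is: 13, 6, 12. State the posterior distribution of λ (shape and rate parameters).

The Poisson likelihood adds the total count to the shape and the number of exposure periods to the rate. Here ∑xᵢ = 31 and n = 3, so shape 4.6→35.6 and rate 0.9→3.9.

Posterior: Gamma(shape=35.6, rate=3.9)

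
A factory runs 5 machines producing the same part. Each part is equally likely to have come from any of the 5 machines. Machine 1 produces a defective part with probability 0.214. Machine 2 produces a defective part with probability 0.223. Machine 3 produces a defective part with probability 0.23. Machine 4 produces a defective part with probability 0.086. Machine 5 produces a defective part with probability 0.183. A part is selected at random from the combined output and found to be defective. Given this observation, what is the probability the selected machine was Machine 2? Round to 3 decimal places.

Posterior probability ≈ 0.238

P(defective|M1) = 0.214; P(defective|M2) = 0.223; P(defective|M3) = 0.23; P(defective|M4) = 0.086; P(defective|M5) = 0.183.
Prior × likelihood for each source: 0.2·0.214=0.04280, 0.2·0.223=0.04460, 0.2·0.23=0.04600, 0.2·0.086=0.01720, 0.2·0.183=0.03660. Summing gives P(defective) = 0.18720.
P(Machine 2 | defective) = 0.04460 / 0.18720 = 0.238.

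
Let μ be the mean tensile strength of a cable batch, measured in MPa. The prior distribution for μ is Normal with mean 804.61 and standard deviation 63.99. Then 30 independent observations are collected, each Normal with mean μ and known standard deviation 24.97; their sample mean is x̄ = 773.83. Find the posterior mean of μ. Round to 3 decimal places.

Posterior mean ≈ 773.985

Prior precision 1/τ₀² = 1/63.99² = 0.00024422; data precision n/σ² = 30/24.97² = 0.0481154.
Posterior precision = 0.00024422 + 0.0481154 = 0.0483596.
Posterior mean = (0.00024422·804.61 + 0.0481154·773.83) / 0.0483596 = 773.985.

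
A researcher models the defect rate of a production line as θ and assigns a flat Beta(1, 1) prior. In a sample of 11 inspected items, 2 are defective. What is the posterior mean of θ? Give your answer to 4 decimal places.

Posterior mean ≈ 0.2308

The binomial likelihood is conjugate to the Beta prior: with 2 successes and 9 failures, the posterior is Beta(1+2, 1+9) = Beta(3, 10).
E[θ | data] = 3/(3+10) = 0.2308.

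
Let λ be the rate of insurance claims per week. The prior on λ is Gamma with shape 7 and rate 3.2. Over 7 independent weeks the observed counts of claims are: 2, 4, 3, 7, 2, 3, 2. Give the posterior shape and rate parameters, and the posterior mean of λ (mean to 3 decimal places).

Total count ∑xᵢ = 23 over n = 7 weeks.
Gamma is conjugate to the Poisson likelihood: posterior is Gamma(shape = 7+23 = 30, rate = 3.2+7 = 10.2).
Posterior mean = shape/rate = 30/10.2 = 2.941.

Posterior: Gamma(shape=30, rate=10.2); mean ≈ 2.941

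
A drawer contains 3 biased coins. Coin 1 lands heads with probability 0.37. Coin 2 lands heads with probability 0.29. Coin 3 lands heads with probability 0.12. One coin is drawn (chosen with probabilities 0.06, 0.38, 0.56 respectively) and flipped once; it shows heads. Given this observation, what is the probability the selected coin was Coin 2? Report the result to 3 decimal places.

Tabulate prior·likelihood by source: [1] prior 0.06, lik 0.37, product 0.02220; [2] prior 0.38, lik 0.29, product 0.1102; [3] prior 0.56, lik 0.12, product 0.06720.
Normalizing constant = 0.19960; the posterior for Coin 2 is its product over the sum, 0.1102/0.19960 = 0.552.

Posterior probability ≈ 0.552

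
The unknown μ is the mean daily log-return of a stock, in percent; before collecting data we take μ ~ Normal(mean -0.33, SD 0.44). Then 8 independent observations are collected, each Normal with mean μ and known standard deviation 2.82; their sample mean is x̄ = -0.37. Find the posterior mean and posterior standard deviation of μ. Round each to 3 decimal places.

With known σ, the Normal prior is conjugate. Weight on the data is w = (n/σ²)/(n/σ² + 1/τ₀²) = 1.00599/(1.00599+5.16529) = 0.16301.
Posterior mean = w·x̄ + (1−w)·μ₀ = 0.16301·-0.37 + 0.83699·-0.33 = -0.337. Posterior variance = 1/(1.00599+5.16529) = 0.162041, so SD = 0.403.

Posterior mean ≈ -0.337; posterior SD ≈ 0.403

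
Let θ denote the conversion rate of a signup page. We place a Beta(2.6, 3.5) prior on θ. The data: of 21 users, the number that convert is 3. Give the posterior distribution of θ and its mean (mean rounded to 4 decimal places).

Posterior: Beta(5.6, 21.5); mean ≈ 0.2066

The binomial likelihood is conjugate to the Beta prior: with 3 successes and 18 failures, the posterior is Beta(2.6+3, 3.5+18) = Beta(5.6, 21.5).
Posterior mean = α/(α+β) = 5.6/27.1 = 0.2066.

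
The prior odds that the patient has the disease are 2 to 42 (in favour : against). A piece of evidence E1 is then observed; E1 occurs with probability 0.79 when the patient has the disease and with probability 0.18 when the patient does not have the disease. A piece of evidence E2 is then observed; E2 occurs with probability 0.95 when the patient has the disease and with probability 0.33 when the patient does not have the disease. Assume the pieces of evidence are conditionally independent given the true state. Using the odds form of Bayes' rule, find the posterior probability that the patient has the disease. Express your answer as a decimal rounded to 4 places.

Posterior probability ≈ 0.3756

Prior odds = 2/42 = 0.047619. In log-odds, ln(0.047619) = -3.0445.
Add log likelihood ratios: ln(4.3889) + ln(2.8788) = 2.5364.
Posterior log-odds = -0.50808, so posterior odds = exp(-0.50808) = 0.60165. Converting, P(H|E) = 0.60165/1.6017 = 0.3756.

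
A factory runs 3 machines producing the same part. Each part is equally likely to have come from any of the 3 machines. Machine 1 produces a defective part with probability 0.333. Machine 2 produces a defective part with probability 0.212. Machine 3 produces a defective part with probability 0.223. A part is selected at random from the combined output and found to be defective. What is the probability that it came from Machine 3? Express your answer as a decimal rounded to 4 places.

Tabulate prior·likelihood by source: [1] prior 0.333333, lik 0.333, product 0.1110; [2] prior 0.333333, lik 0.212, product 0.07067; [3] prior 0.333333, lik 0.223, product 0.07433.
Normalizing constant = 0.25600; the posterior for Machine 3 is its product over the sum, 0.07433/0.25600 = 0.2904.

Posterior probability ≈ 0.2904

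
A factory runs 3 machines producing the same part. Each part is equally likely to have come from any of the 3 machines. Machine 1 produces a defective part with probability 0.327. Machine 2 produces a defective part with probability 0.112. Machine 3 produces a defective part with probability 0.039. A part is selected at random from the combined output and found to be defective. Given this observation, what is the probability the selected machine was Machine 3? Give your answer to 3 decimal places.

Posterior probability ≈ 0.082

P(defective|M1) = 0.327; P(defective|M2) = 0.112; P(defective|M3) = 0.039.
Prior × likelihood for each source: 0.333333·0.327=0.1090, 0.333333·0.112=0.03733, 0.333333·0.039=0.01300. Summing gives P(defective) = 0.15933.
P(Machine 3 | defective) = 0.01300 / 0.15933 = 0.082.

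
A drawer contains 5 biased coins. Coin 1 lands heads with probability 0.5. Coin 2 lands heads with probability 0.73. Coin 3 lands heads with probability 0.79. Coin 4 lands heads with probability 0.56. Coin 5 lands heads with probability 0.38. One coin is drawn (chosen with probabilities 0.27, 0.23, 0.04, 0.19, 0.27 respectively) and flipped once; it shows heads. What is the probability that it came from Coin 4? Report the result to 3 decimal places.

Posterior probability ≈ 0.196

Tabulate prior·likelihood by source: [1] prior 0.27, lik 0.5, product 0.1350; [2] prior 0.23, lik 0.73, product 0.1679; [3] prior 0.04, lik 0.79, product 0.03160; [4] prior 0.19, lik 0.56, product 0.1064; [5] prior 0.27, lik 0.38, product 0.1026.
Normalizing constant = 0.54350; the posterior for Coin 4 is its product over the sum, 0.1064/0.54350 = 0.196.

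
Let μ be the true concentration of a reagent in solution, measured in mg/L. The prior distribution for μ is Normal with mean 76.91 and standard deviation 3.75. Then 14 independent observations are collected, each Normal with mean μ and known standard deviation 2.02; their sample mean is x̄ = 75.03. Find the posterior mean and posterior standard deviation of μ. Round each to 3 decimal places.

Prior precision 1/τ₀² = 1/3.75² = 0.0711111; data precision n/σ² = 14/2.02² = 3.43104.
Posterior precision = 0.0711111 + 3.43104 = 3.50215, giving posterior SD = 1/√3.50215 = 0.534.
Posterior mean = (0.0711111·76.91 + 3.43104·75.03) / 3.50215 = 75.068.

Posterior mean ≈ 75.068; posterior SD ≈ 0.534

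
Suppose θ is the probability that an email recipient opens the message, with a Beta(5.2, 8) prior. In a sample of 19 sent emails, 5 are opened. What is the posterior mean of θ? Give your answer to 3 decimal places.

The binomial likelihood is conjugate to the Beta prior: with 5 successes and 14 failures, the posterior is Beta(5.2+5, 8+14) = Beta(10.2, 22).
E[θ | data] = 10.2/(10.2+22) = 0.317.

Posterior mean ≈ 0.317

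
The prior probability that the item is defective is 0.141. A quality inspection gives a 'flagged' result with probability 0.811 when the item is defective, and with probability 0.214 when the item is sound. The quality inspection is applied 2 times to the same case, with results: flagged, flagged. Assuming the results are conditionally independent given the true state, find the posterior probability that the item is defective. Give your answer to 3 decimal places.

Let H be the event that the item is defective; start with P(H) = 0.141. P('flagged'|H) = 0.811, P('flagged'|¬H) = 0.214.
Update on result 1 ('flagged'): P(H) ← 0.811·0.1410 / (0.811·0.1410 + 0.214·0.8590) = 0.11435/0.29818 = 0.3835.
Update on result 2 ('flagged'): P(H) ← 0.811·0.3835 / (0.811·0.3835 + 0.214·0.6165) = 0.31102/0.44295 = 0.7022.

Posterior P(H) ≈ 0.702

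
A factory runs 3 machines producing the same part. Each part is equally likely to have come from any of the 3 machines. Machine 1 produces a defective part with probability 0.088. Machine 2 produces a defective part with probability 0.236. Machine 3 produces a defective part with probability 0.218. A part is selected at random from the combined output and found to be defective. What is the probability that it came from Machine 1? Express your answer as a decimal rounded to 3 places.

Tabulate prior·likelihood by source: [1] prior 0.333333, lik 0.088, product 0.02933; [2] prior 0.333333, lik 0.236, product 0.07867; [3] prior 0.333333, lik 0.218, product 0.07267.
Normalizing constant = 0.18067; the posterior for Machine 1 is its product over the sum, 0.02933/0.18067 = 0.162.

Posterior probability ≈ 0.162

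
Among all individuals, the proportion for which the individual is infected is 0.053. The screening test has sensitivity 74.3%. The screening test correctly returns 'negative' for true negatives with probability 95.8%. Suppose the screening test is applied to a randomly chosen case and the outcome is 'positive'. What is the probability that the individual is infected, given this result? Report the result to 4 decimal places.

Let H be the event that the individual is infected. P(H) = 0.053, so P(¬H) = 0.947. With E the 'positive' result, P(E|H) = 0.743 and P(E|¬H) = 0.042.
P(E) = 0.743·0.053 + 0.042·0.947 = 0.039379 + 0.039774 = 0.079153.
By Bayes' theorem, P(H|E) = 0.039379 / 0.079153 = 0.4975.

P(H | E) ≈ 0.4975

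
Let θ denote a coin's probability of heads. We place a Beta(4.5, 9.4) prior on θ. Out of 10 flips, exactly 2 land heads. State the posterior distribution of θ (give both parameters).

Posterior: Beta(6.5, 17.4)

The binomial likelihood is conjugate to the Beta prior: with 2 successes and 8 failures, the posterior is Beta(4.5+2, 9.4+8) = Beta(6.5, 17.4).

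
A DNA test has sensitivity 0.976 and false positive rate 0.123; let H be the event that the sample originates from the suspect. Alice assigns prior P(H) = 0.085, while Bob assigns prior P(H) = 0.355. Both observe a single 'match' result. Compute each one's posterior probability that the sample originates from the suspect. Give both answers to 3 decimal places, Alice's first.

Alice: 0.424; Bob: 0.814

The likelihood ratio for a 'match' result is 0.976/0.123 = 7.9350.
Alice: prior odds 0.085/0.915 = 0.092896; posterior odds 0.73713; posterior probability 0.424.
Bob: prior odds 0.355/0.645 = 0.55039; posterior odds 4.3673; posterior probability 0.814.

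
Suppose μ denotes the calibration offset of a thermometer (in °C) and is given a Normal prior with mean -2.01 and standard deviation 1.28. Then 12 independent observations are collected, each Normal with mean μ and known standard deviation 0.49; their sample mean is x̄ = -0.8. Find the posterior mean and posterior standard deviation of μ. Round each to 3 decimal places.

Posterior mean ≈ -0.815; posterior SD ≈ 0.141

With known σ, the Normal prior is conjugate. Weight on the data is w = (n/σ²)/(n/σ² + 1/τ₀²) = 49.9792/(49.9792+0.610352) = 0.98794.
Posterior mean = w·x̄ + (1−w)·μ₀ = 0.98794·-0.8 + 0.012065·-2.01 = -0.815. Posterior variance = 1/(49.9792+0.610352) = 0.0197669, so SD = 0.141.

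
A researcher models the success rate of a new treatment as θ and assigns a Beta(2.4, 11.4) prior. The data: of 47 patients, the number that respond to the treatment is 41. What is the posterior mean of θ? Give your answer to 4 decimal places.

Observing 41 successes and 6 failures updates Beta(2.4, 11.4) by adding the success and failure counts to the two shape parameters: α = 2.4+41 = 43.4, β = 11.4+6 = 17.4.
E[θ | data] = 43.4/(43.4+17.4) = 0.7138.

Posterior mean ≈ 0.7138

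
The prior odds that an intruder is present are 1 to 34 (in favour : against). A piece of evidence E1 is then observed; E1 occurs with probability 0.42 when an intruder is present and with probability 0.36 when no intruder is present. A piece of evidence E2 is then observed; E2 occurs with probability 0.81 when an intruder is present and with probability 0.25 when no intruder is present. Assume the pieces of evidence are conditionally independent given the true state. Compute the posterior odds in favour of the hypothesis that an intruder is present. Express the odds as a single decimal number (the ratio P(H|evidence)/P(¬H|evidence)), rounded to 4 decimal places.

Prior odds = 1/34 = 0.029412.
Likelihood ratio for E1 = 0.42/0.36 = 1.1667.
Likelihood ratio for E2 = 0.81/0.25 = 3.2400.
Posterior odds = prior odds × LR₁ × LR₂ = 0.11118.

Posterior odds ≈ 0.1112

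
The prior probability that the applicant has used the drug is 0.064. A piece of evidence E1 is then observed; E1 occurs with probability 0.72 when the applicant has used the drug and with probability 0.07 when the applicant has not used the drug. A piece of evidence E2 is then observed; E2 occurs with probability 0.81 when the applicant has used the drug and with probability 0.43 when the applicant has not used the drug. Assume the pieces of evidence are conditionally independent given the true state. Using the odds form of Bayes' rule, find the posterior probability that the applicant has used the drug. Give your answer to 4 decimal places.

Prior odds = 0.064/(1−0.064) = 0.068376.
Likelihood ratio for E1 = 0.72/0.07 = 10.286.
Likelihood ratio for E2 = 0.81/0.43 = 1.8837.
Posterior odds = prior odds × LR₁ × LR₂ = 1.3248.
Posterior probability = odds/(1+odds) = 1.3248/2.3248 = 0.5699.

Posterior probability ≈ 0.5699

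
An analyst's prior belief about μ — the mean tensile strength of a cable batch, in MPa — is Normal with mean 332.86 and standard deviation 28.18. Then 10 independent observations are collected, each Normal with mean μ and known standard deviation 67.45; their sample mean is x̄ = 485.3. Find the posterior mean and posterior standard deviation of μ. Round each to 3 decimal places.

Posterior mean ≈ 429.776; posterior SD ≈ 17.007

Prior precision 1/τ₀² = 1/28.18² = 0.00125927; data precision n/σ² = 10/67.45² = 0.00219804.
Posterior precision = 0.00125927 + 0.00219804 = 0.00345731, giving posterior SD = 1/√0.00345731 = 17.007.
Posterior mean = (0.00125927·332.86 + 0.00219804·485.3) / 0.00345731 = 429.776.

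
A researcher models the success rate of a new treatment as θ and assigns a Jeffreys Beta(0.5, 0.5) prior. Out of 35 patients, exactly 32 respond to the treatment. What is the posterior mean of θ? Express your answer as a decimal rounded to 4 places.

Observing 32 successes and 3 failures updates Beta(0.5, 0.5) by adding the success and failure counts to the two shape parameters: α = 0.5+32 = 32.5, β = 0.5+3 = 3.5.
E[θ | data] = 32.5/(32.5+3.5) = 0.9028.

Posterior mean ≈ 0.9028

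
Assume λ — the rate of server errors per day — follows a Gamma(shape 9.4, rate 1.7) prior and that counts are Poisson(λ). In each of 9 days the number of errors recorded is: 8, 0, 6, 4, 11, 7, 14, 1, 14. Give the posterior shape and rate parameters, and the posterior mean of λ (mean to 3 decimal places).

The Poisson likelihood adds the total count to the shape and the number of exposure periods to the rate. Here ∑xᵢ = 65 and n = 9, so shape 9.4→74.4 and rate 1.7→10.7.
Posterior mean = shape/rate = 74.4/10.7 = 6.953.

Posterior: Gamma(shape=74.4, rate=10.7); mean ≈ 6.953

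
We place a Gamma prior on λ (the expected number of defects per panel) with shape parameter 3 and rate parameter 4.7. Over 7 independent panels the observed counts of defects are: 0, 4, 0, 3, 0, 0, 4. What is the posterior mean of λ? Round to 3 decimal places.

Posterior mean ≈ 1.197

The Poisson likelihood adds the total count to the shape and the number of exposure periods to the rate. Here ∑xᵢ = 11 and n = 7, so shape 3→14 and rate 4.7→11.7.
E[λ | data] = 14/11.7 = 1.197.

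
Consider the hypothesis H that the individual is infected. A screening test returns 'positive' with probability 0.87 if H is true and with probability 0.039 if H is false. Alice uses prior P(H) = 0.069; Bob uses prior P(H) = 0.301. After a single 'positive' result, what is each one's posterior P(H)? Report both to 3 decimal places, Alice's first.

Alice: 0.623; Bob: 0.906

P('+'|H) = 0.87, P('+'|¬H) = 0.039.
Alice: numerator 0.87·0.069 = 0.060030; evidence = 0.060030+0.039·0.931 = 0.096339; posterior = 0.623.
Bob: numerator 0.87·0.301 = 0.26187; evidence = 0.26187+0.039·0.699 = 0.28913; posterior = 0.906.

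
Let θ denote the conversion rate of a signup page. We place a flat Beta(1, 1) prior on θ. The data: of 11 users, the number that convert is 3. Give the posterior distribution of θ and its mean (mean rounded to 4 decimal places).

Posterior: Beta(4, 9); mean ≈ 0.3077

The binomial likelihood is conjugate to the Beta prior: with 3 successes and 8 failures, the posterior is Beta(1+3, 1+8) = Beta(4, 9).
Posterior mean = α/(α+β) = 4/13 = 0.3077.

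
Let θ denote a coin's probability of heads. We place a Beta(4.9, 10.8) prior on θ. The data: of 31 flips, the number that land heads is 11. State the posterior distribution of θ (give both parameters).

Posterior: Beta(15.9, 30.8)

The binomial likelihood is conjugate to the Beta prior: with 11 successes and 20 failures, the posterior is Beta(4.9+11, 10.8+20) = Beta(15.9, 30.8).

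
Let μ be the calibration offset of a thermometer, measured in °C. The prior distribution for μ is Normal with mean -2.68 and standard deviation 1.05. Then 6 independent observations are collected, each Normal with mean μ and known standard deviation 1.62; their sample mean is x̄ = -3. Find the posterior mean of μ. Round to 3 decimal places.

With known σ, the Normal prior is conjugate. Weight on the data is w = (n/σ²)/(n/σ² + 1/τ₀²) = 2.28624/(2.28624+0.907029) = 0.71596.
Posterior mean = w·x̄ + (1−w)·μ₀ = 0.71596·-3 + 0.28404·-2.68 = -2.909.

Posterior mean ≈ -2.909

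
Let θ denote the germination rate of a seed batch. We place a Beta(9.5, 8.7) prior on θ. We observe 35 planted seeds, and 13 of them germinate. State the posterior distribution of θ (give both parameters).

Observing 13 successes and 22 failures updates Beta(9.5, 8.7) by adding the success and failure counts to the two shape parameters: α = 9.5+13 = 22.5, β = 8.7+22 = 30.7.

Posterior: Beta(22.5, 30.7)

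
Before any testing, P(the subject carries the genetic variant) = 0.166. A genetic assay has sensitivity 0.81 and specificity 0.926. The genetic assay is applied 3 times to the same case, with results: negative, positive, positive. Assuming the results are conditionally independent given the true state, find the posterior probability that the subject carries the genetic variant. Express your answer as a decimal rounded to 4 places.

Posterior P(H) ≈ 0.8303

With H the event that the subject carries the genetic variant, the joint likelihood of the observed sequence is P(data|H) = 0.19·0.81·0.81 = 0.12466 and P(data|¬H) = 0.926·0.074·0.074 = 0.0050708.
Bayes: P(H|data) = 0.166·0.12466 / (0.166·0.12466 + 0.834·0.0050708) = 0.020693/0.024922 = 0.8303.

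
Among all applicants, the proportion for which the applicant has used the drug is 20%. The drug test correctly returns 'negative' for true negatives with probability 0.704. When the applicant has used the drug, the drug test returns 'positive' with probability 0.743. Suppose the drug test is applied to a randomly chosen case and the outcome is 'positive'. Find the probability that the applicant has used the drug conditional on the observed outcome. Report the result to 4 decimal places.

Let H be the event that the applicant has used the drug. P(H) = 0.2, so P(¬H) = 0.8. With E the 'positive' result, P(E|H) = 0.743 and P(E|¬H) = 0.296.
P(E) = 0.743·0.2 + 0.296·0.8 = 0.14860 + 0.23680 = 0.38540.
By Bayes' theorem, P(H|E) = 0.14860 / 0.38540 = 0.3856.

P(H | E) ≈ 0.3856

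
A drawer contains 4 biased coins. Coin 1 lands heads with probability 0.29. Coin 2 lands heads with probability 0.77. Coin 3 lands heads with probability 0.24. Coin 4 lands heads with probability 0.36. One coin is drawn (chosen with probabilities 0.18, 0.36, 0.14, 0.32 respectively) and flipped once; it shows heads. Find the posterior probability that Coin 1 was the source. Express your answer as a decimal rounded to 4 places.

Posterior probability ≈ 0.1092

Tabulate prior·likelihood by source: [1] prior 0.18, lik 0.29, product 0.05220; [2] prior 0.36, lik 0.77, product 0.2772; [3] prior 0.14, lik 0.24, product 0.03360; [4] prior 0.32, lik 0.36, product 0.1152.
Normalizing constant = 0.47820; the posterior for Coin 1 is its product over the sum, 0.05220/0.47820 = 0.1092.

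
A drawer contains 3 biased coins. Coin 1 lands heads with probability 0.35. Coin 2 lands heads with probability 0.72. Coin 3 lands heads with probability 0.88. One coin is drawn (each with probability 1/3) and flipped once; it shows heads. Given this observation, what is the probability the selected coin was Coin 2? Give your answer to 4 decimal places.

P(heads|C1) = 0.35; P(heads|C2) = 0.72; P(heads|C3) = 0.88.
Prior × likelihood for each source: 0.333333·0.35=0.1167, 0.333333·0.72=0.2400, 0.333333·0.88=0.2933. Summing gives P(heads) = 0.65000.
P(Coin 2 | heads) = 0.2400 / 0.65000 = 0.3692.

Posterior probability ≈ 0.3692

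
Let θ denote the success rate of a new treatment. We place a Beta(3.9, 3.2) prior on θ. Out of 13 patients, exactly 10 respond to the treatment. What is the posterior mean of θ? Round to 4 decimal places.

Posterior mean ≈ 0.6915

Observing 10 successes and 3 failures updates Beta(3.9, 3.2) by adding the success and failure counts to the two shape parameters: α = 3.9+10 = 13.9, β = 3.2+3 = 6.2.
Posterior mean = α/(α+β) = 13.9/20.1 = 0.6915.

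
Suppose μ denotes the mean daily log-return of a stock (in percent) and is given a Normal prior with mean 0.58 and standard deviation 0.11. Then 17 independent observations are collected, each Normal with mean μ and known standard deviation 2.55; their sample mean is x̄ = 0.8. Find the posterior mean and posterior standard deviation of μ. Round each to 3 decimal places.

With known σ, the Normal prior is conjugate. Weight on the data is w = (n/σ²)/(n/σ² + 1/τ₀²) = 2.61438/(2.61438+82.6446) = 0.030664.
Posterior mean = w·x̄ + (1−w)·μ₀ = 0.030664·0.8 + 0.96934·0.58 = 0.587. Posterior variance = 1/(2.61438+82.6446) = 0.0117290, so SD = 0.108.

Posterior mean ≈ 0.587; posterior SD ≈ 0.108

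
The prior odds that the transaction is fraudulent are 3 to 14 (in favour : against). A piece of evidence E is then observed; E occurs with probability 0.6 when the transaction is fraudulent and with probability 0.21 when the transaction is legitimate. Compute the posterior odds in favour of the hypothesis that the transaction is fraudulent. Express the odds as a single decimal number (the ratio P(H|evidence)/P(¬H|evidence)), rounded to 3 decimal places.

Prior odds = 3/14 = 0.21429. In log-odds, ln(0.21429) = -1.5404.
Add log likelihood ratio: ln(2.8571) = 1.0498.
Posterior log-odds = -0.49062, so posterior odds = exp(-0.49062) = 0.61224.

Posterior odds ≈ 0.612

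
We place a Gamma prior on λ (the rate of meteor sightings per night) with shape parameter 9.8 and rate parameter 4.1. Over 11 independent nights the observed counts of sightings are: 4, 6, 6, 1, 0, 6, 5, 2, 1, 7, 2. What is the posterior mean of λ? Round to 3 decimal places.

The Poisson likelihood adds the total count to the shape and the number of exposure periods to the rate. Here ∑xᵢ = 40 and n = 11, so shape 9.8→49.8 and rate 4.1→15.1.
Posterior mean = shape/rate = 49.8/15.1 = 3.298.

Posterior mean ≈ 3.298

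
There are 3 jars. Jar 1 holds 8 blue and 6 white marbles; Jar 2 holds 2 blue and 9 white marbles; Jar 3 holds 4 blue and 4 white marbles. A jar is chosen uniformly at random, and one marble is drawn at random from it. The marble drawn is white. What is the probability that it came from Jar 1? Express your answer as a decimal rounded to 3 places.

P(white|Jar 1) = 0.4286; P(white|Jar 2) = 0.8182; P(white|Jar 3) = 0.5.
Prior × likelihood for each source: 0.333333·0.4286=0.1429, 0.333333·0.8182=0.2727, 0.333333·0.5=0.1667. Summing gives P(white) = 0.58225.
P(Jar 1 | white) = 0.1429 / 0.58225 = 0.245.

Posterior probability ≈ 0.245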